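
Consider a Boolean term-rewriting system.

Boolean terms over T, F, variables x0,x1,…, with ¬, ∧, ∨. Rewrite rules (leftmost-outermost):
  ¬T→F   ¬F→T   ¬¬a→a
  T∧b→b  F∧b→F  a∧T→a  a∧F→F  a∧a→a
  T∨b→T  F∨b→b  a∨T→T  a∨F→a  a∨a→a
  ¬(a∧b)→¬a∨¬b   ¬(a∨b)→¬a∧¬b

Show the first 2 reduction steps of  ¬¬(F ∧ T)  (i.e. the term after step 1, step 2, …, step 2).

  start: ¬¬(F ∧ T)
  step 1: F ∧ T
  step 2: F

Answer: after 2 steps: F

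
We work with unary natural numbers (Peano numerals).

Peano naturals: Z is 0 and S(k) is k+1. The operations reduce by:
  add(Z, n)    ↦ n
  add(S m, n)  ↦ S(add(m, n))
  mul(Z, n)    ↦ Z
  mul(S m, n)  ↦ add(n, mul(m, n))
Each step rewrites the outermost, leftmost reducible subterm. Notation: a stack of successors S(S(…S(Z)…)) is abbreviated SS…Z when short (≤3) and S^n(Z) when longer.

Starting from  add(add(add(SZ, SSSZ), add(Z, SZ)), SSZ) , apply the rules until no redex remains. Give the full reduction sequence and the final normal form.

  start: add(add(add(SZ, SSSZ), add(Z, SZ)), SSZ)
  [1] add(add(S(add(Z, SSSZ)), add(Z, SZ)), SSZ)
  [2] add(S(add(add(Z, SSSZ), add(Z, SZ))), SSZ)
  [3] S(add(add(add(Z, SSSZ), add(Z, SZ)), SSZ))
  [4] S(add(add(SSSZ, add(Z, SZ)), SSZ))
  [5] S(add(S(add(SSZ, add(Z, SZ))), SSZ))
  [6] S(S(add(add(SSZ, add(Z, SZ)), SSZ)))
  [7] S(S(add(S(add(SZ, add(Z, SZ))), SSZ)))
  [8] S(S(S(add(add(SZ, add(Z, SZ)), SSZ))))
  [9] S(S(S(add(S(add(Z, add(Z, SZ))), SSZ))))
  [10] S(S(S(S(add(add(Z, add(Z, SZ)), SSZ)))))
  [11] S(S(S(S(add(add(Z, SZ), SSZ)))))
  [12] S(S(S(S(add(SZ, SSZ)))))
  [13] S(S(S(S(S(add(Z, SSZ))))))
  [14] S^7(Z)

Answer: normal form = S^7(Z)  (in 14 steps)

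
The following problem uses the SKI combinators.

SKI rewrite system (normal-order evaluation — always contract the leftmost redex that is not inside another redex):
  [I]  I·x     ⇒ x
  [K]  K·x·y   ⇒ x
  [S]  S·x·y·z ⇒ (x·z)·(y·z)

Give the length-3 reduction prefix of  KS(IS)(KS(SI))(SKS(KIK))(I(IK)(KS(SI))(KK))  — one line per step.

  start: KS(IS)(KS(SI))(SKS(KIK))(I(IK)(KS(SI))(KK))
  step 1: S(KS(SI))(SKS(KIK))(I(IK)(KS(SI))(KK))
  step 2: KS(SI)(I(IK)(KS(SI))(KK))(SKS(KIK)(I(IK)(KS(SI))(KK)))
  step 3: S(I(IK)(KS(SI))(KK))(SKS(KIK)(I(IK)(KS(SI))(KK)))

Answer: after 3 steps: S(I(IK)(KS(SI))(KK))(SKS(KIK)(I(IK)(KS(SI))(KK)))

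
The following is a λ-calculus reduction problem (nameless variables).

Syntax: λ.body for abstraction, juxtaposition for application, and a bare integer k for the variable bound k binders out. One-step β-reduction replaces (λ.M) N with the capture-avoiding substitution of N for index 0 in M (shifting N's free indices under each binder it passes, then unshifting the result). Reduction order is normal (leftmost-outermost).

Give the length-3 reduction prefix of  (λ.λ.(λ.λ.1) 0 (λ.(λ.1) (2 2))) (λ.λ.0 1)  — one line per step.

Answer: after 3 steps: λ.0

Reduction:
  start: (λ.λ.(λ.λ.1) 0 (λ.(λ.1) (2 2))) (λ.λ.0 1)
  step 1: λ.(λ.λ.1) 0 (λ.(λ.1) ((λ.λ.0 1) (λ.λ.0 1)))
  step 2: λ.(λ.1) (λ.(λ.1) ((λ.λ.0 1) (λ.λ.0 1)))
  step 3: λ.0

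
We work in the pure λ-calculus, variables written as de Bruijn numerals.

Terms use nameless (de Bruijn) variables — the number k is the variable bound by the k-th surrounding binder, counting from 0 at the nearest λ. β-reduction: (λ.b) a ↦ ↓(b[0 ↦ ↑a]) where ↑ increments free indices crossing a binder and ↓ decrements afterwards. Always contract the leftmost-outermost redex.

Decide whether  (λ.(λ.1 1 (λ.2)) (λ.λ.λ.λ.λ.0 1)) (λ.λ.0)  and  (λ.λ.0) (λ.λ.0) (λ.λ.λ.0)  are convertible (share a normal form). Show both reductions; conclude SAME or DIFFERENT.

Term A:
  start: (λ.(λ.1 1 (λ.2)) (λ.λ.λ.λ.λ.0 1)) (λ.λ.0)
  →1  (λ.(λ.λ.0) (λ.λ.0) (λ.λ.λ.0)) (λ.λ.λ.λ.λ.0 1)
  →2  (λ.λ.0) (λ.λ.0) (λ.λ.λ.0)
  →3  (λ.0) (λ.λ.λ.0)
  →4  λ.λ.λ.0

Term B:
  start: (λ.λ.0) (λ.λ.0) (λ.λ.λ.0)
  →1  (λ.0) (λ.λ.λ.0)
  →2  λ.λ.λ.0

Answer: SAME — A ⇓ λ.λ.λ.0, B ⇓ λ.λ.λ.0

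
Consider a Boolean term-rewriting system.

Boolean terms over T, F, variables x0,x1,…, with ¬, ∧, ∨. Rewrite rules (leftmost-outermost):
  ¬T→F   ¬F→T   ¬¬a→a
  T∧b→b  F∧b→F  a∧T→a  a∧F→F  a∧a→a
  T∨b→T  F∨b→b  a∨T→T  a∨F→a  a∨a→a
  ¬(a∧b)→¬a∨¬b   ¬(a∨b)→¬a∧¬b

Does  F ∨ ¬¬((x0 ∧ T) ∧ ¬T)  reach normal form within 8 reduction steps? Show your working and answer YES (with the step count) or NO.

Answer: YES — reaches normal form F in 5 ≤ 8 steps

Derivation:
  start: F ∨ ¬¬((x0 ∧ T) ∧ ¬T)
  [1] ¬¬((x0 ∧ T) ∧ ¬T)
  [2] (x0 ∧ T) ∧ ¬T
  [3] x0 ∧ ¬T
  [4] x0 ∧ F
  [5] F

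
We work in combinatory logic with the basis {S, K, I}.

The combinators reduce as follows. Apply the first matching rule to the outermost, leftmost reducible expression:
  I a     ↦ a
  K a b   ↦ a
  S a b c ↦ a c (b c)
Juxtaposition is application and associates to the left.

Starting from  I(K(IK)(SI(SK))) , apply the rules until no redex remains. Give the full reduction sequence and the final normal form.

Answer: normal form = K  (in 3 steps)

Derivation:
  start: I(K(IK)(SI(SK)))
  →1  K(IK)(SI(SK))
  →2  IK
  →3  K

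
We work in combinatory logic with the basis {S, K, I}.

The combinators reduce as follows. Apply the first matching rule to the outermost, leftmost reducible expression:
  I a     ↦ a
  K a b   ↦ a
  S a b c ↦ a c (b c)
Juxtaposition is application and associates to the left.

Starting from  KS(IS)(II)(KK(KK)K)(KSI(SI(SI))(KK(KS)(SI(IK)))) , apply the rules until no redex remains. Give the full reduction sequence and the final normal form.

Answer: normal form = SIK  (in 13 steps)

Working:
  start: KS(IS)(II)(KK(KK)K)(KSI(SI(SI))(KK(KS)(SI(IK))))
  →1  S(II)(KK(KK)K)(KSI(SI(SI))(KK(KS)(SI(IK))))
  →2  II(KSI(SI(SI))(KK(KS)(SI(IK))))(KK(KK)K(KSI(SI(SI))(KK(KS)(SI(IK)))))
  →3  I(KSI(SI(SI))(KK(KS)(SI(IK))))(KK(KK)K(KSI(SI(SI))(KK(KS)(SI(IK)))))
  →4  KSI(SI(SI))(KK(KS)(SI(IK)))(KK(KK)K(KSI(SI(SI))(KK(KS)(SI(IK)))))
  →5  S(SI(SI))(KK(KS)(SI(IK)))(KK(KK)K(KSI(SI(SI))(KK(KS)(SI(IK)))))
  →6  SI(SI)(KK(KK)K(KSI(SI(SI))(KK(KS)(SI(IK)))))(KK(KS)(SI(IK))(KK(KK)K(KSI(SI(SI))(KK(KS)(SI(IK))))))
  →7  I(KK(KK)K(KSI(SI(SI))(KK(KS)(SI(IK)))))(SI(KK(KK)K(KSI(SI(SI))(KK(KS)(SI(IK))))))(KK(KS)(SI(IK))(KK(KK)K(KSI(SI(SI))(KK(KS)(SI(IK))))))
  →8  KK(KK)K(KSI(SI(SI))(KK(KS)(SI(IK))))(SI(KK(KK)K(KSI(SI(SI))(KK(KS)(SI(IK))))))(KK(KS)(SI(IK))(KK(KK)K(KSI(SI(SI))(KK(KS)(SI(IK))))))
  →9  KK(KSI(SI(SI))(KK(KS)(SI(IK))))(SI(KK(KK)K(KSI(SI(SI))(KK(KS)(SI(IK))))))(KK(KS)(SI(IK))(KK(KK)K(KSI(SI(SI))(KK(KS)(SI(IK))))))
  →10  K(SI(KK(KK)K(KSI(SI(SI))(KK(KS)(SI(IK))))))(KK(KS)(SI(IK))(KK(KK)K(KSI(SI(SI))(KK(KS)(SI(IK))))))
  →11  SI(KK(KK)K(KSI(SI(SI))(KK(KS)(SI(IK)))))
  →12  SI(KK(KSI(SI(SI))(KK(KS)(SI(IK)))))
  →13  SIK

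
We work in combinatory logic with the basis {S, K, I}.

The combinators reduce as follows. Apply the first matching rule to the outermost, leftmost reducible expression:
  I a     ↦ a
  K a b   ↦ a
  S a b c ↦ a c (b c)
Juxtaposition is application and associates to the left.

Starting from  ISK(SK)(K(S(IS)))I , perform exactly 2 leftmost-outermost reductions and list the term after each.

  start: ISK(SK)(K(S(IS)))I
  step 1: SK(SK)(K(S(IS)))I
  step 2: K(K(S(IS)))(SK(K(S(IS))))I

Answer: after 2 steps: K(K(S(IS)))(SK(K(S(IS))))I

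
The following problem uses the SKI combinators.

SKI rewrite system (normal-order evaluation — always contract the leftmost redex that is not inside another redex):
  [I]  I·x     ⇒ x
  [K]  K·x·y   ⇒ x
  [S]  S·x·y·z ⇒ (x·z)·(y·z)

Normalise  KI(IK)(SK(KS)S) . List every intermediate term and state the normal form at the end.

Answer: normal form = S  (in 4 steps)

Derivation:
  start: KI(IK)(SK(KS)S)
  →1  I(SK(KS)S)
  →2  SK(KS)S
  →3  KS(KSS)
  →4  S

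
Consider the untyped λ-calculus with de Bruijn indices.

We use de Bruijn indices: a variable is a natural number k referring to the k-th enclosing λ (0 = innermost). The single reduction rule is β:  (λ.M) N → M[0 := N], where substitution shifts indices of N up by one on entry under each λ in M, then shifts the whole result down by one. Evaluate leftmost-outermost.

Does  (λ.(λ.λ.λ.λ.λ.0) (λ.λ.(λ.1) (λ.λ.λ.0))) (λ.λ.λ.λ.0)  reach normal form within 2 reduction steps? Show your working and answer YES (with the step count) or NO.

Answer: YES — reaches normal form λ.λ.λ.λ.0 in 2 ≤ 2 steps

Derivation:
  start: (λ.(λ.λ.λ.λ.λ.0) (λ.λ.(λ.1) (λ.λ.λ.0))) (λ.λ.λ.λ.0)
  step 1: (λ.λ.λ.λ.λ.0) (λ.λ.(λ.1) (λ.λ.λ.0))
  step 2: λ.λ.λ.λ.0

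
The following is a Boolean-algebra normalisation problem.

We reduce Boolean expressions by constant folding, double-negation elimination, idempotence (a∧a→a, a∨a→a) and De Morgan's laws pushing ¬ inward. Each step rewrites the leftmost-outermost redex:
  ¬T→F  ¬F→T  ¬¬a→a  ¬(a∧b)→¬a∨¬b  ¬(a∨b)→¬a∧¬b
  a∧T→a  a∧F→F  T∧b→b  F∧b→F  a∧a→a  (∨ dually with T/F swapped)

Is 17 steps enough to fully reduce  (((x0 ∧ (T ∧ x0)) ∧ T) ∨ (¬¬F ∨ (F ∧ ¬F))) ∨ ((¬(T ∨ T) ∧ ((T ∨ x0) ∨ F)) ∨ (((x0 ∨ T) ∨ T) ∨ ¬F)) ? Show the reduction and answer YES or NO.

  start: (((x0 ∧ (T ∧ x0)) ∧ T) ∨ (¬¬F ∨ (F ∧ ¬F))) ∨ ((¬(T ∨ T) ∧ ((T ∨ x0) ∨ F)) ∨ (((x0 ∨ T) ∨ T) ∨ ¬F))
  →1  ((x0 ∧ (T ∧ x0)) ∨ (¬¬F ∨ (F ∧ ¬F))) ∨ ((¬(T ∨ T) ∧ ((T ∨ x0) ∨ F)) ∨ (((x0 ∨ T) ∨ T) ∨ ¬F))
  →2  ((x0 ∧ x0) ∨ (¬¬F ∨ (F ∧ ¬F))) ∨ ((¬(T ∨ T) ∧ ((T ∨ x0) ∨ F)) ∨ (((x0 ∨ T) ∨ T) ∨ ¬F))
  →3  (x0 ∨ (¬¬F ∨ (F ∧ ¬F))) ∨ ((¬(T ∨ T) ∧ ((T ∨ x0) ∨ F)) ∨ (((x0 ∨ T) ∨ T) ∨ ¬F))
  →4  (x0 ∨ (F ∨ (F ∧ ¬F))) ∨ ((¬(T ∨ T) ∧ ((T ∨ x0) ∨ F)) ∨ (((x0 ∨ T) ∨ T) ∨ ¬F))
  →5  (x0 ∨ (F ∧ ¬F)) ∨ ((¬(T ∨ T) ∧ ((T ∨ x0) ∨ F)) ∨ (((x0 ∨ T) ∨ T) ∨ ¬F))
  →6  (x0 ∨ F) ∨ ((¬(T ∨ T) ∧ ((T ∨ x0) ∨ F)) ∨ (((x0 ∨ T) ∨ T) ∨ ¬F))
  →7  x0 ∨ ((¬(T ∨ T) ∧ ((T ∨ x0) ∨ F)) ∨ (((x0 ∨ T) ∨ T) ∨ ¬F))
  →8  x0 ∨ (((¬T ∧ ¬T) ∧ ((T ∨ x0) ∨ F)) ∨ (((x0 ∨ T) ∨ T) ∨ ¬F))
  →9  x0 ∨ ((¬T ∧ ((T ∨ x0) ∨ F)) ∨ (((x0 ∨ T) ∨ T) ∨ ¬F))
  →10  x0 ∨ ((F ∧ ((T ∨ x0) ∨ F)) ∨ (((x0 ∨ T) ∨ T) ∨ ¬F))
  →11  x0 ∨ (F ∨ (((x0 ∨ T) ∨ T) ∨ ¬F))
  →12  x0 ∨ (((x0 ∨ T) ∨ T) ∨ ¬F)
  →13  x0 ∨ (T ∨ ¬F)
  →14  x0 ∨ T
  →15  T

Answer: YES — reaches normal form T in 15 ≤ 17 steps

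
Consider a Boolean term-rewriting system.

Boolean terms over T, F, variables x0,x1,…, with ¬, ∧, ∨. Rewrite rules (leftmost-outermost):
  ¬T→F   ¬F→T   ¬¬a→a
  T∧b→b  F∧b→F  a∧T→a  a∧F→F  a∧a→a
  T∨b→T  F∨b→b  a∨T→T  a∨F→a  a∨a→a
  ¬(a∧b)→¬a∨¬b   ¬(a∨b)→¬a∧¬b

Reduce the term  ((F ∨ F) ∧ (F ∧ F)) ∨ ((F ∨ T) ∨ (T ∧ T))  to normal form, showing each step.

Answer: normal form = T  (in 5 steps)

Derivation:
  start: ((F ∨ F) ∧ (F ∧ F)) ∨ ((F ∨ T) ∨ (T ∧ T))
  →1  (F ∧ (F ∧ F)) ∨ ((F ∨ T) ∨ (T ∧ T))
  →2  F ∨ ((F ∨ T) ∨ (T ∧ T))
  →3  (F ∨ T) ∨ (T ∧ T)
  →4  T ∨ (T ∧ T)
  →5  T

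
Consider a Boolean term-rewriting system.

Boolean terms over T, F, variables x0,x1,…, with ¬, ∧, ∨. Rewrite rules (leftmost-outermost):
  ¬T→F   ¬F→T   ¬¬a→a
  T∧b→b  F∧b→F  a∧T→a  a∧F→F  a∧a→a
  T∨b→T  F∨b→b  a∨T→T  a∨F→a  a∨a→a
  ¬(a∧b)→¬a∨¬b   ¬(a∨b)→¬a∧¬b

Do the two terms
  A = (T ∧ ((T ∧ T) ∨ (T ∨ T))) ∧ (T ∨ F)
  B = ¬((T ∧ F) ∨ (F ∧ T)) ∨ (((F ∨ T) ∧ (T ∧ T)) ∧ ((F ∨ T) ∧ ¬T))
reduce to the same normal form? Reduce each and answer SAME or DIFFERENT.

Term A:
  start: (T ∧ ((T ∧ T) ∨ (T ∨ T))) ∧ (T ∨ F)
  [1] ((T ∧ T) ∨ (T ∨ T)) ∧ (T ∨ F)
  [2] (T ∨ (T ∨ T)) ∧ (T ∨ F)
  [3] T ∧ (T ∨ F)
  [4] T ∨ F
  [5] T

Term B:
  start: ¬((T ∧ F) ∨ (F ∧ T)) ∨ (((F ∨ T) ∧ (T ∧ T)) ∧ ((F ∨ T) ∧ ¬T))
  [1] (¬(T ∧ F) ∧ ¬(F ∧ T)) ∨ (((F ∨ T) ∧ (T ∧ T)) ∧ ((F ∨ T) ∧ ¬T))
  [2] ((¬T ∨ ¬F) ∧ ¬(F ∧ T)) ∨ (((F ∨ T) ∧ (T ∧ T)) ∧ ((F ∨ T) ∧ ¬T))
  [3] ((F ∨ ¬F) ∧ ¬(F ∧ T)) ∨ (((F ∨ T) ∧ (T ∧ T)) ∧ ((F ∨ T) ∧ ¬T))
  [4] (¬F ∧ ¬(F ∧ T)) ∨ (((F ∨ T) ∧ (T ∧ T)) ∧ ((F ∨ T) ∧ ¬T))
  [5] (T ∧ ¬(F ∧ T)) ∨ (((F ∨ T) ∧ (T ∧ T)) ∧ ((F ∨ T) ∧ ¬T))
  [6] ¬(F ∧ T) ∨ (((F ∨ T) ∧ (T ∧ T)) ∧ ((F ∨ T) ∧ ¬T))
  [7] (¬F ∨ ¬T) ∨ (((F ∨ T) ∧ (T ∧ T)) ∧ ((F ∨ T) ∧ ¬T))
  [8] (T ∨ ¬T) ∨ (((F ∨ T) ∧ (T ∧ T)) ∧ ((F ∨ T) ∧ ¬T))
  [9] T ∨ (((F ∨ T) ∧ (T ∧ T)) ∧ ((F ∨ T) ∧ ¬T))
  [10] T

Answer: SAME — A ⇓ T, B ⇓ T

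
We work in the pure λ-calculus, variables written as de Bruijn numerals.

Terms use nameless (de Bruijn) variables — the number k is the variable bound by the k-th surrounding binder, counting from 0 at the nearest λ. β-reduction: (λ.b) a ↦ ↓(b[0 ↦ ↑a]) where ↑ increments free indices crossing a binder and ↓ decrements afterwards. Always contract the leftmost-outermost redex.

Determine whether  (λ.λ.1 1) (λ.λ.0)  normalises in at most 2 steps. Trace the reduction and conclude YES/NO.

  start: (λ.λ.1 1) (λ.λ.0)
  →1  λ.(λ.λ.0) (λ.λ.0)
  →2  λ.λ.0

Answer: YES — reaches normal form λ.λ.0 in 2 ≤ 2 steps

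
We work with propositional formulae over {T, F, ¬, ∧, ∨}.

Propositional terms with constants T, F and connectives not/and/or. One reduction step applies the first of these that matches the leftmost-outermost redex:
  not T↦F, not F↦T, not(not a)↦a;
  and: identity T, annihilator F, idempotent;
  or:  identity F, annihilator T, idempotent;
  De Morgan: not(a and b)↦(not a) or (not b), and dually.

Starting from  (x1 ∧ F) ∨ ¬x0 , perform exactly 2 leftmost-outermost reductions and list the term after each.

Answer: after 2 steps: ¬x0

Working:
  start: (x1 ∧ F) ∨ ¬x0
  step 1: F ∨ ¬x0
  step 2: ¬x0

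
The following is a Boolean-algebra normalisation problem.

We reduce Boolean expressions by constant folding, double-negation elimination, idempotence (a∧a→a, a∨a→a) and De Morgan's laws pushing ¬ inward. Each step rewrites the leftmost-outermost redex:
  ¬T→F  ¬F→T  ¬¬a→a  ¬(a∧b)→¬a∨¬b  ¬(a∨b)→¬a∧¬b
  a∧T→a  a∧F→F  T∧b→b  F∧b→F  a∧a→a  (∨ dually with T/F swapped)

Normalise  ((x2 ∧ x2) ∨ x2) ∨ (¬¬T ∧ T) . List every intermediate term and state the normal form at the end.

Answer: normal form = T  (in 5 steps)

Derivation:
  start: ((x2 ∧ x2) ∨ x2) ∨ (¬¬T ∧ T)
  step 1: (x2 ∨ x2) ∨ (¬¬T ∧ T)
  step 2: x2 ∨ (¬¬T ∧ T)
  step 3: x2 ∨ ¬¬T
  step 4: x2 ∨ T
  step 5: T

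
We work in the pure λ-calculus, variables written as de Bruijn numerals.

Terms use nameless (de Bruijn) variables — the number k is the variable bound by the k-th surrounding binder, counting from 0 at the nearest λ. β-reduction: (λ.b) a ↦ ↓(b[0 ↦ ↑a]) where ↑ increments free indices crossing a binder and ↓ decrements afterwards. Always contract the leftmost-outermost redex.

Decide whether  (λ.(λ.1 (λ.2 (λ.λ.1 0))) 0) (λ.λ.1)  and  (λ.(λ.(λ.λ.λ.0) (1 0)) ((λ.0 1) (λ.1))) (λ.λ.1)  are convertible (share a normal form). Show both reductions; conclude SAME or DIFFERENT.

Term A:
  start: (λ.(λ.1 (λ.2 (λ.λ.1 0))) 0) (λ.λ.1)
  →1  (λ.(λ.λ.1) (λ.(λ.λ.1) (λ.λ.1 0))) (λ.λ.1)
  →2  (λ.λ.1) (λ.(λ.λ.1) (λ.λ.1 0))
  →3  λ.λ.(λ.λ.1) (λ.λ.1 0)
  →4  λ.λ.λ.λ.λ.1 0

Term B:
  start: (λ.(λ.(λ.λ.λ.0) (1 0)) ((λ.0 1) (λ.1))) (λ.λ.1)
  →1  (λ.(λ.λ.λ.0) ((λ.λ.1) 0)) ((λ.0 (λ.λ.1)) (λ.λ.λ.1))
  →2  (λ.λ.λ.0) ((λ.λ.1) ((λ.0 (λ.λ.1)) (λ.λ.λ.1)))
  →3  λ.λ.0

Answer: DIFFERENT — A ⇓ λ.λ.λ.λ.λ.1 0, B ⇓ λ.λ.0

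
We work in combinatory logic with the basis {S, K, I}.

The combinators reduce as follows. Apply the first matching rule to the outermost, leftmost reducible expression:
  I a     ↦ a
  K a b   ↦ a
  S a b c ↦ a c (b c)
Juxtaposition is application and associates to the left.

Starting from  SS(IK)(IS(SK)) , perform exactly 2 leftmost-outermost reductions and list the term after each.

Answer: after 2 steps: S(S(SK))(IK(IS(SK)))

Derivation:
  start: SS(IK)(IS(SK))
  step 1: S(IS(SK))(IK(IS(SK)))
  step 2: S(S(SK))(IK(IS(SK)))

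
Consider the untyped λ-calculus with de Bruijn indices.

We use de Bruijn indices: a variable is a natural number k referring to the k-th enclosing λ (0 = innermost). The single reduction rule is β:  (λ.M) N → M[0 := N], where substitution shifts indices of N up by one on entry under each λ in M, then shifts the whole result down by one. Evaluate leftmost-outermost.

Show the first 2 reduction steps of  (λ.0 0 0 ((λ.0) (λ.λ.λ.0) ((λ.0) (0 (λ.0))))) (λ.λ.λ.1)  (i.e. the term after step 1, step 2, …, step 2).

Answer: after 2 steps: (λ.λ.1) (λ.λ.λ.1) ((λ.0) (λ.λ.λ.0) ((λ.0) ((λ.λ.λ.1) (λ.0))))

Derivation:
  start: (λ.0 0 0 ((λ.0) (λ.λ.λ.0) ((λ.0) (0 (λ.0))))) (λ.λ.λ.1)
  [1] (λ.λ.λ.1) (λ.λ.λ.1) (λ.λ.λ.1) ((λ.0) (λ.λ.λ.0) ((λ.0) ((λ.λ.λ.1) (λ.0))))
  [2] (λ.λ.1) (λ.λ.λ.1) ((λ.0) (λ.λ.λ.0) ((λ.0) ((λ.λ.λ.1) (λ.0))))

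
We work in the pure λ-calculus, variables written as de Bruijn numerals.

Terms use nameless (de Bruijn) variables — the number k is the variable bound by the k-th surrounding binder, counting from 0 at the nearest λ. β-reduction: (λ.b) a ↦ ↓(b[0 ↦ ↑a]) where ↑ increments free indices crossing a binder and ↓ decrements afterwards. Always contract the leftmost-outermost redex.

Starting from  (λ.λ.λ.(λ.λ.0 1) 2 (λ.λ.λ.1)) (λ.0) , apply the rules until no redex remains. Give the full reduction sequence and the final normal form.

Answer: normal form = λ.λ.λ.λ.1  (in 4 steps)

Derivation:
  start: (λ.λ.λ.(λ.λ.0 1) 2 (λ.λ.λ.1)) (λ.0)
  [1] λ.λ.(λ.λ.0 1) (λ.0) (λ.λ.λ.1)
  [2] λ.λ.(λ.0 (λ.0)) (λ.λ.λ.1)
  [3] λ.λ.(λ.λ.λ.1) (λ.0)
  [4] λ.λ.λ.λ.1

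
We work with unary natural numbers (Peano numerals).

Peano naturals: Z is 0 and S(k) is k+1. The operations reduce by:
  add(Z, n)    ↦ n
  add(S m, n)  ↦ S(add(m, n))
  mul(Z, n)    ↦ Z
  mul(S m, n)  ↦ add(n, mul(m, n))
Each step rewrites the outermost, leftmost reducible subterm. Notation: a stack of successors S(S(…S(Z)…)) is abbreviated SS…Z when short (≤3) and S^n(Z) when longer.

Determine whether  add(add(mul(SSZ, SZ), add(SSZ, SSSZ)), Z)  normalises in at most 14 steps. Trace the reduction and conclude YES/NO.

Answer: NO — after 14 steps the term is S(S(S(add(add(SZ, SSSZ), Z)))), not yet normal

Reduction:
  start: add(add(mul(SSZ, SZ), add(SSZ, SSSZ)), Z)
  step 1: add(add(add(SZ, mul(SZ, SZ)), add(SSZ, SSSZ)), Z)
  step 2: add(add(S(add(Z, mul(SZ, SZ))), add(SSZ, SSSZ)), Z)
  step 3: add(S(add(add(Z, mul(SZ, SZ)), add(SSZ, SSSZ))), Z)
  step 4: S(add(add(add(Z, mul(SZ, SZ)), add(SSZ, SSSZ)), Z))
  step 5: S(add(add(mul(SZ, SZ), add(SSZ, SSSZ)), Z))
  step 6: S(add(add(add(SZ, mul(Z, SZ)), add(SSZ, SSSZ)), Z))
  step 7: S(add(add(S(add(Z, mul(Z, SZ))), add(SSZ, SSSZ)), Z))
  step 8: S(add(S(add(add(Z, mul(Z, SZ)), add(SSZ, SSSZ))), Z))
  step 9: S(S(add(add(add(Z, mul(Z, SZ)), add(SSZ, SSSZ)), Z)))
  step 10: S(S(add(add(mul(Z, SZ), add(SSZ, SSSZ)), Z)))
  step 11: S(S(add(add(Z, add(SSZ, SSSZ)), Z)))
  step 12: S(S(add(add(SSZ, SSSZ), Z)))
  step 13: S(S(add(S(add(SZ, SSSZ)), Z)))
  step 14: S(S(S(add(add(SZ, SSSZ), Z))))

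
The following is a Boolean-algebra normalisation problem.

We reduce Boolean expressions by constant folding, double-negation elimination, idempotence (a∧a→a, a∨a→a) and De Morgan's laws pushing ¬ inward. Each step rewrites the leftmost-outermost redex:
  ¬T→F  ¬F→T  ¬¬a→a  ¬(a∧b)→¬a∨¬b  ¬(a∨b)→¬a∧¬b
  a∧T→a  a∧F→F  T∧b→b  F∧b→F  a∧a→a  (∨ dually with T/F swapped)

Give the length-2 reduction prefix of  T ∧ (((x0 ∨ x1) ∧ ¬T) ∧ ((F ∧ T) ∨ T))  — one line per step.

  start: T ∧ (((x0 ∨ x1) ∧ ¬T) ∧ ((F ∧ T) ∨ T))
  [1] ((x0 ∨ x1) ∧ ¬T) ∧ ((F ∧ T) ∨ T)
  [2] ((x0 ∨ x1) ∧ F) ∧ ((F ∧ T) ∨ T)

Answer: after 2 steps: ((x0 ∨ x1) ∧ F) ∧ ((F ∧ T) ∨ T)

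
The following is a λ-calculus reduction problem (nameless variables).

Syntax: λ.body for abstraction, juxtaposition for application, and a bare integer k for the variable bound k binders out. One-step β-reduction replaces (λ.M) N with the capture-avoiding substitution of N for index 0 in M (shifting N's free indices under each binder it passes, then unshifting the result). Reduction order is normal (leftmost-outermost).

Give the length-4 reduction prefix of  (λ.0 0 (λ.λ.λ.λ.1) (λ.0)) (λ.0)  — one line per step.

Answer: after 4 steps: λ.λ.λ.1

Reduction:
  start: (λ.0 0 (λ.λ.λ.λ.1) (λ.0)) (λ.0)
  →1  (λ.0) (λ.0) (λ.λ.λ.λ.1) (λ.0)
  →2  (λ.0) (λ.λ.λ.λ.1) (λ.0)
  →3  (λ.λ.λ.λ.1) (λ.0)
  →4  λ.λ.λ.1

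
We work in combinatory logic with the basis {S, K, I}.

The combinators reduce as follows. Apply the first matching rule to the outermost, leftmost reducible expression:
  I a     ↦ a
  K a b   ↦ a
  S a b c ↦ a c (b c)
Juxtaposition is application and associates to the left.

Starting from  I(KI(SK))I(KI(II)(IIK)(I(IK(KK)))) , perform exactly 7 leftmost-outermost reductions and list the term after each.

Answer: after 7 steps: IK(I(IK(KK)))

Derivation:
  start: I(KI(SK))I(KI(II)(IIK)(I(IK(KK))))
  →1  KI(SK)I(KI(II)(IIK)(I(IK(KK))))
  →2  II(KI(II)(IIK)(I(IK(KK))))
  →3  I(KI(II)(IIK)(I(IK(KK))))
  →4  KI(II)(IIK)(I(IK(KK)))
  →5  I(IIK)(I(IK(KK)))
  →6  IIK(I(IK(KK)))
  →7  IK(I(IK(KK)))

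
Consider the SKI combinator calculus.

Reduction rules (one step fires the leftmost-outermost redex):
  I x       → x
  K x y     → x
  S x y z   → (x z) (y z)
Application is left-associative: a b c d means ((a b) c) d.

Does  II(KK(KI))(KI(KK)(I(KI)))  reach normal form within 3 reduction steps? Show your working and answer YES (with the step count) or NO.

Answer: NO — after 3 steps the term is K(KI(KK)(I(KI))), not yet normal

Derivation:
  start: II(KK(KI))(KI(KK)(I(KI)))
  [1] I(KK(KI))(KI(KK)(I(KI)))
  [2] KK(KI)(KI(KK)(I(KI)))
  [3] K(KI(KK)(I(KI)))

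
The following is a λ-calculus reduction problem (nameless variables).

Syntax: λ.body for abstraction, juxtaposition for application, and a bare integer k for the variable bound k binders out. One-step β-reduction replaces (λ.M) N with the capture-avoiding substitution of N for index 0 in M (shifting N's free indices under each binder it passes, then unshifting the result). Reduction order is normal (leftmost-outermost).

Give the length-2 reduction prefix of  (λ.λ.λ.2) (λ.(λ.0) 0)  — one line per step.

  start: (λ.λ.λ.2) (λ.(λ.0) 0)
  step 1: λ.λ.λ.(λ.0) 0
  step 2: λ.λ.λ.0

Answer: after 2 steps: λ.λ.λ.0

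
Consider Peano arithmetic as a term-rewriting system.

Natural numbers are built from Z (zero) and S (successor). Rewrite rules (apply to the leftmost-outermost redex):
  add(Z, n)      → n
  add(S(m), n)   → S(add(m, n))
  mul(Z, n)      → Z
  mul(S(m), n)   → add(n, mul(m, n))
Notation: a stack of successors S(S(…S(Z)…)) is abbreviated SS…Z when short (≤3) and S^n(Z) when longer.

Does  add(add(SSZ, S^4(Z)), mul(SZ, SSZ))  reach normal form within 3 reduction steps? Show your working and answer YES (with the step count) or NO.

Answer: NO — after 3 steps the term is S(add(S(add(Z, S^4(Z))), mul(SZ, SSZ))), not yet normal

Reduction:
  start: add(add(SSZ, S^4(Z)), mul(SZ, SSZ))
  step 1: add(S(add(SZ, S^4(Z))), mul(SZ, SSZ))
  step 2: S(add(add(SZ, S^4(Z)), mul(SZ, SSZ)))
  step 3: S(add(S(add(Z, S^4(Z))), mul(SZ, SSZ)))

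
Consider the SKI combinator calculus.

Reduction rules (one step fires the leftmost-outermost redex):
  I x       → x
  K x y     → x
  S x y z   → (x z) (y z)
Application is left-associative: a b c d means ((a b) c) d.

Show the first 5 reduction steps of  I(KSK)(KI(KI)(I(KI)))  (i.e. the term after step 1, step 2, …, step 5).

Answer: after 5 steps: S(KI)

Reduction:
  start: I(KSK)(KI(KI)(I(KI)))
  step 1: KSK(KI(KI)(I(KI)))
  step 2: S(KI(KI)(I(KI)))
  step 3: S(I(I(KI)))
  step 4: S(I(KI))
  step 5: S(KI)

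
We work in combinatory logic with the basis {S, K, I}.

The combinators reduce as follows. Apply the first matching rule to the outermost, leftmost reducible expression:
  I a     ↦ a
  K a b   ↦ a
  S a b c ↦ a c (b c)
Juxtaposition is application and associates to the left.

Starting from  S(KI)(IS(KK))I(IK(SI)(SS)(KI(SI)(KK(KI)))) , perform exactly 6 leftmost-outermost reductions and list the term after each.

Answer: after 6 steps: K(I(IK(SI)(SS)(KI(SI)(KK(KI)))))

Working:
  start: S(KI)(IS(KK))I(IK(SI)(SS)(KI(SI)(KK(KI))))
  [1] KII(IS(KK)I)(IK(SI)(SS)(KI(SI)(KK(KI))))
  [2] I(IS(KK)I)(IK(SI)(SS)(KI(SI)(KK(KI))))
  [3] IS(KK)I(IK(SI)(SS)(KI(SI)(KK(KI))))
  [4] S(KK)I(IK(SI)(SS)(KI(SI)(KK(KI))))
  [5] KK(IK(SI)(SS)(KI(SI)(KK(KI))))(I(IK(SI)(SS)(KI(SI)(KK(KI)))))
  [6] K(I(IK(SI)(SS)(KI(SI)(KK(KI)))))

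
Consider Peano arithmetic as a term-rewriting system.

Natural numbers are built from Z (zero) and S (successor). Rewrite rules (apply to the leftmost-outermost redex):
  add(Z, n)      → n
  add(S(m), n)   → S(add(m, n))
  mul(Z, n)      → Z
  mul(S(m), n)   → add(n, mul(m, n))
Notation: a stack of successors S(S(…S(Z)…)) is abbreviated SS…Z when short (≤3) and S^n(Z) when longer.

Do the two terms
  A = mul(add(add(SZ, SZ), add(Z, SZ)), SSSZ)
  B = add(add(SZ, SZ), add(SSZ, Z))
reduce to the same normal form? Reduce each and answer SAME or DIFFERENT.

Answer: DIFFERENT — A ⇓ S^9(Z), B ⇓ S^4(Z)

Working:
Term A:
  start: mul(add(add(SZ, SZ), add(Z, SZ)), SSSZ)
  →1  mul(add(S(add(Z, SZ)), add(Z, SZ)), SSSZ)
  →2  mul(S(add(add(Z, SZ), add(Z, SZ))), SSSZ)
  →3  add(SSSZ, mul(add(add(Z, SZ), add(Z, SZ)), SSSZ))
  →4  S(add(SSZ, mul(add(add(Z, SZ), add(Z, SZ)), SSSZ)))
  →5  S(S(add(SZ, mul(add(add(Z, SZ), add(Z, SZ)), SSSZ))))
  →6  S(S(S(add(Z, mul(add(add(Z, SZ), add(Z, SZ)), SSSZ)))))
  →7  S(S(S(mul(add(add(Z, SZ), add(Z, SZ)), SSSZ))))
  →8  S(S(S(mul(add(SZ, add(Z, SZ)), SSSZ))))
  →9  S(S(S(mul(S(add(Z, add(Z, SZ))), SSSZ))))
  →10  S(S(S(add(SSSZ, mul(add(Z, add(Z, SZ)), SSSZ)))))
  →11  S(S(S(S(add(SSZ, mul(add(Z, add(Z, SZ)), SSSZ))))))
  →12  S(S(S(S(S(add(SZ, mul(add(Z, add(Z, SZ)), SSSZ)))))))
  →13  S(S(S(S(S(S(add(Z, mul(add(Z, add(Z, SZ)), SSSZ))))))))
  →14  S(S(S(S(S(S(mul(add(Z, add(Z, SZ)), SSSZ)))))))
  →15  S(S(S(S(S(S(mul(add(Z, SZ), SSSZ)))))))
  →16  S(S(S(S(S(S(mul(SZ, SSSZ)))))))
  →17  S(S(S(S(S(S(add(SSSZ, mul(Z, SSSZ))))))))
  →18  S(S(S(S(S(S(S(add(SSZ, mul(Z, SSSZ)))))))))
  →19  S(S(S(S(S(S(S(S(add(SZ, mul(Z, SSSZ))))))))))
  →20  S(S(S(S(S(S(S(S(S(add(Z, mul(Z, SSSZ)))))))))))
  →21  S(S(S(S(S(S(S(S(S(mul(Z, SSSZ))))))))))
  →22  S^9(Z)

Term B:
  start: add(add(SZ, SZ), add(SSZ, Z))
  →1  add(S(add(Z, SZ)), add(SSZ, Z))
  →2  S(add(add(Z, SZ), add(SSZ, Z)))
  →3  S(add(SZ, add(SSZ, Z)))
  →4  S(S(add(Z, add(SSZ, Z))))
  →5  S(S(add(SSZ, Z)))
  →6  S(S(S(add(SZ, Z))))
  →7  S(S(S(S(add(Z, Z)))))
  →8  S^4(Z)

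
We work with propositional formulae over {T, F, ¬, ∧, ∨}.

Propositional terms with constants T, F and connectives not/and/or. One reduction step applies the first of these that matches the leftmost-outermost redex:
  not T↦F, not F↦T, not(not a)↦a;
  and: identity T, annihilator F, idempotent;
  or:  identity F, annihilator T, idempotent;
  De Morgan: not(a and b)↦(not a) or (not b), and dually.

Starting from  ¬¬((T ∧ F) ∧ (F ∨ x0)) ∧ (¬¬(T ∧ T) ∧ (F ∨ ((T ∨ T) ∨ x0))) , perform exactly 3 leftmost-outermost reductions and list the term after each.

Answer: after 3 steps: F ∧ (¬¬(T ∧ T) ∧ (F ∨ ((T ∨ T) ∨ x0)))

Working:
  start: ¬¬((T ∧ F) ∧ (F ∨ x0)) ∧ (¬¬(T ∧ T) ∧ (F ∨ ((T ∨ T) ∨ x0)))
  step 1: ((T ∧ F) ∧ (F ∨ x0)) ∧ (¬¬(T ∧ T) ∧ (F ∨ ((T ∨ T) ∨ x0)))
  step 2: (F ∧ (F ∨ x0)) ∧ (¬¬(T ∧ T) ∧ (F ∨ ((T ∨ T) ∨ x0)))
  step 3: F ∧ (¬¬(T ∧ T) ∧ (F ∨ ((T ∨ T) ∨ x0)))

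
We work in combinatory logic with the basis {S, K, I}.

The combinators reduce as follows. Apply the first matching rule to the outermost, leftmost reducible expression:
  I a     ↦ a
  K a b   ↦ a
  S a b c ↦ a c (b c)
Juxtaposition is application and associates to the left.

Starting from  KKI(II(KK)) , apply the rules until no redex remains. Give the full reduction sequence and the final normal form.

  start: KKI(II(KK))
  →1  K(II(KK))
  →2  K(I(KK))
  →3  K(KK)

Answer: normal form = K(KK)  (in 3 steps)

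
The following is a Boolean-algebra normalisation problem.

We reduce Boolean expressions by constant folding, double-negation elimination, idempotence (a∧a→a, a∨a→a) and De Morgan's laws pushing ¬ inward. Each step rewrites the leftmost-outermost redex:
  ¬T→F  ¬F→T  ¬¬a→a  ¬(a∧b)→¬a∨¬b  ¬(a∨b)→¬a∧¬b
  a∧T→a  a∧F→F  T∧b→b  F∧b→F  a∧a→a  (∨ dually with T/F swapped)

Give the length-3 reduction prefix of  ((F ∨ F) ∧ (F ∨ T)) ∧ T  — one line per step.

  start: ((F ∨ F) ∧ (F ∨ T)) ∧ T
  →1  (F ∨ F) ∧ (F ∨ T)
  →2  F ∧ (F ∨ T)
  →3  F

Answer: after 3 steps: F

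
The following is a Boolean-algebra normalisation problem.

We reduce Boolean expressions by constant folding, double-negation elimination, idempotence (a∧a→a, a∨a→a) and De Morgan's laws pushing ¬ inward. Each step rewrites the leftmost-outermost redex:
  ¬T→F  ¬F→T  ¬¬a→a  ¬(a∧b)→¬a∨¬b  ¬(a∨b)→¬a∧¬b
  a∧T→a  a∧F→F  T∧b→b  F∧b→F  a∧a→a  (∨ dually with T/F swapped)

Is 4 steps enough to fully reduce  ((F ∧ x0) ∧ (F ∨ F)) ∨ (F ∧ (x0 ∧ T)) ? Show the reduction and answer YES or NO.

  start: ((F ∧ x0) ∧ (F ∨ F)) ∨ (F ∧ (x0 ∧ T))
  step 1: (F ∧ (F ∨ F)) ∨ (F ∧ (x0 ∧ T))
  step 2: F ∨ (F ∧ (x0 ∧ T))
  step 3: F ∧ (x0 ∧ T)
  step 4: F

Answer: YES — reaches normal form F in 4 ≤ 4 steps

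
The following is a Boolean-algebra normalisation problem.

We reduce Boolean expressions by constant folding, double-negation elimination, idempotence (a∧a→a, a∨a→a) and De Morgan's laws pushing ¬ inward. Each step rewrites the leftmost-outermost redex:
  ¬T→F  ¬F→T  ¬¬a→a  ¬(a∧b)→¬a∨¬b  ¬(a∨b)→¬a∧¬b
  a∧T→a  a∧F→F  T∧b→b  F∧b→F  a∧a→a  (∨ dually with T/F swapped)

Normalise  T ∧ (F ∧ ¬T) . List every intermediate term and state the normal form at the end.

  start: T ∧ (F ∧ ¬T)
  [1] F ∧ ¬T
  [2] F

Answer: normal form = F  (in 2 steps)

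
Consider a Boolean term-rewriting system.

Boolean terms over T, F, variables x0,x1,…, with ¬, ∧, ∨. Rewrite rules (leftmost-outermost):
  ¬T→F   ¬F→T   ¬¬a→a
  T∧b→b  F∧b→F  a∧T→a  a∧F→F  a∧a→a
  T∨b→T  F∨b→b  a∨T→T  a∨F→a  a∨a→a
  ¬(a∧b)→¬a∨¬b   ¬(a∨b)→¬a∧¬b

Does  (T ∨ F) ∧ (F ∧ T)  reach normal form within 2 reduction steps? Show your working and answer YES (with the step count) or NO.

Answer: NO — after 2 steps the term is F ∧ T, not yet normal

Working:
  start: (T ∨ F) ∧ (F ∧ T)
  →1  T ∧ (F ∧ T)
  →2  F ∧ T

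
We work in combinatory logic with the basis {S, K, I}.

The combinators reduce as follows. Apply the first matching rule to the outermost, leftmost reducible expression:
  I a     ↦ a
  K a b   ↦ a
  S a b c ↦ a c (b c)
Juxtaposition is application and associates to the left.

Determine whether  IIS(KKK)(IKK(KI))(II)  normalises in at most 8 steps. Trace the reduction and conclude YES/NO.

Answer: YES — reaches normal form I in 6 ≤ 8 steps

Working:
  start: IIS(KKK)(IKK(KI))(II)
  [1] IS(KKK)(IKK(KI))(II)
  [2] S(KKK)(IKK(KI))(II)
  [3] KKK(II)(IKK(KI)(II))
  [4] K(II)(IKK(KI)(II))
  [5] II
  [6] I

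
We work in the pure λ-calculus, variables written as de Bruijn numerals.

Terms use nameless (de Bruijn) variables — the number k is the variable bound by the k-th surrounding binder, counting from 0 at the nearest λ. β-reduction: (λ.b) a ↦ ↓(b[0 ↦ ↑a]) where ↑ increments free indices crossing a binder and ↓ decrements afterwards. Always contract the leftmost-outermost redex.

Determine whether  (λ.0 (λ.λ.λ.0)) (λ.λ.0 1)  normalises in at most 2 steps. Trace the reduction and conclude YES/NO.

  start: (λ.0 (λ.λ.λ.0)) (λ.λ.0 1)
  →1  (λ.λ.0 1) (λ.λ.λ.0)
  →2  λ.0 (λ.λ.λ.0)

Answer: YES — reaches normal form λ.0 (λ.λ.λ.0) in 2 ≤ 2 steps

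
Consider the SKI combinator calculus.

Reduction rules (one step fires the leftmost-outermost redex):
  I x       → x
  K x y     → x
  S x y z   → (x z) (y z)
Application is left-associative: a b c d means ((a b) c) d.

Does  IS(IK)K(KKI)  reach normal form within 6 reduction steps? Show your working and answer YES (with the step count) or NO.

  start: IS(IK)K(KKI)
  →1  S(IK)K(KKI)
  →2  IK(KKI)(K(KKI))
  →3  K(KKI)(K(KKI))
  →4  KKI
  →5  K

Answer: YES — reaches normal form K in 5 ≤ 6 steps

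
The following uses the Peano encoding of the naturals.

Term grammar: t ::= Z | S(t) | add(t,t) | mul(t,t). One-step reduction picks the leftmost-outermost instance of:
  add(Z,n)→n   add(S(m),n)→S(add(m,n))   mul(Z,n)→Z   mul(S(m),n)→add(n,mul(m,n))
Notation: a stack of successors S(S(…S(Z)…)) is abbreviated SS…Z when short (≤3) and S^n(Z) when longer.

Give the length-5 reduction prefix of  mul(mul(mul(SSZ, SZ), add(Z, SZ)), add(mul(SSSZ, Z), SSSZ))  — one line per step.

Answer: after 5 steps: mul(S(add(Z, mul(add(Z, mul(SZ, SZ)), add(Z, SZ)))), add(mul(SSSZ, Z), SSSZ))

Derivation:
  start: mul(mul(mul(SSZ, SZ), add(Z, SZ)), add(mul(SSSZ, Z), SSSZ))
  [1] mul(mul(add(SZ, mul(SZ, SZ)), add(Z, SZ)), add(mul(SSSZ, Z), SSSZ))
  [2] mul(mul(S(add(Z, mul(SZ, SZ))), add(Z, SZ)), add(mul(SSSZ, Z), SSSZ))
  [3] mul(add(add(Z, SZ), mul(add(Z, mul(SZ, SZ)), add(Z, SZ))), add(mul(SSSZ, Z), SSSZ))
  [4] mul(add(SZ, mul(add(Z, mul(SZ, SZ)), add(Z, SZ))), add(mul(SSSZ, Z), SSSZ))
  [5] mul(S(add(Z, mul(add(Z, mul(SZ, SZ)), add(Z, SZ)))), add(mul(SSSZ, Z), SSSZ))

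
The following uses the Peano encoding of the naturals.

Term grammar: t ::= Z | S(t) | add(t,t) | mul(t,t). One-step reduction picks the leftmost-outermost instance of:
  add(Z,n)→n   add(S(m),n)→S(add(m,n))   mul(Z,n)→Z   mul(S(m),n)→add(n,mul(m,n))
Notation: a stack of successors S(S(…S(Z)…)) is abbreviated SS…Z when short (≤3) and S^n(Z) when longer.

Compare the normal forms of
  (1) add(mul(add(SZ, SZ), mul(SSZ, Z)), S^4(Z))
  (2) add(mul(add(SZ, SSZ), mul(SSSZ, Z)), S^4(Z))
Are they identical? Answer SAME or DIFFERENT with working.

Term A:
  start: add(mul(add(SZ, SZ), mul(SSZ, Z)), S^4(Z))
  [1] add(mul(S(add(Z, SZ)), mul(SSZ, Z)), S^4(Z))
  [2] add(add(mul(SSZ, Z), mul(add(Z, SZ), mul(SSZ, Z))), S^4(Z))
  [3] add(add(add(Z, mul(SZ, Z)), mul(add(Z, SZ), mul(SSZ, Z))), S^4(Z))
  [4] add(add(mul(SZ, Z), mul(add(Z, SZ), mul(SSZ, Z))), S^4(Z))
  [5] add(add(add(Z, mul(Z, Z)), mul(add(Z, SZ), mul(SSZ, Z))), S^4(Z))
  [6] add(add(mul(Z, Z), mul(add(Z, SZ), mul(SSZ, Z))), S^4(Z))
  [7] add(add(Z, mul(add(Z, SZ), mul(SSZ, Z))), S^4(Z))
  [8] add(mul(add(Z, SZ), mul(SSZ, Z)), S^4(Z))
  [9] add(mul(SZ, mul(SSZ, Z)), S^4(Z))
  [10] add(add(mul(SSZ, Z), mul(Z, mul(SSZ, Z))), S^4(Z))
  [11] add(add(add(Z, mul(SZ, Z)), mul(Z, mul(SSZ, Z))), S^4(Z))
  [12] add(add(mul(SZ, Z), mul(Z, mul(SSZ, Z))), S^4(Z))
  [13] add(add(add(Z, mul(Z, Z)), mul(Z, mul(SSZ, Z))), S^4(Z))
  [14] add(add(mul(Z, Z), mul(Z, mul(SSZ, Z))), S^4(Z))
  [15] add(add(Z, mul(Z, mul(SSZ, Z))), S^4(Z))
  [16] add(mul(Z, mul(SSZ, Z)), S^4(Z))
  [17] add(Z, S^4(Z))
  [18] S^4(Z)

Term B:
  start: add(mul(add(SZ, SSZ), mul(SSSZ, Z)), S^4(Z))
  [1] add(mul(S(add(Z, SSZ)), mul(SSSZ, Z)), S^4(Z))
  [2] add(add(mul(SSSZ, Z), mul(add(Z, SSZ), mul(SSSZ, Z))), S^4(Z))
  [3] add(add(add(Z, mul(SSZ, Z)), mul(add(Z, SSZ), mul(SSSZ, Z))), S^4(Z))
  [4] add(add(mul(SSZ, Z), mul(add(Z, SSZ), mul(SSSZ, Z))), S^4(Z))
  [5] add(add(add(Z, mul(SZ, Z)), mul(add(Z, SSZ), mul(SSSZ, Z))), S^4(Z))
  [6] add(add(mul(SZ, Z), mul(add(Z, SSZ), mul(SSSZ, Z))), S^4(Z))
  [7] add(add(add(Z, mul(Z, Z)), mul(add(Z, SSZ), mul(SSSZ, Z))), S^4(Z))
  [8] add(add(mul(Z, Z), mul(add(Z, SSZ), mul(SSSZ, Z))), S^4(Z))
  [9] add(add(Z, mul(add(Z, SSZ), mul(SSSZ, Z))), S^4(Z))
  [10] add(mul(add(Z, SSZ), mul(SSSZ, Z)), S^4(Z))
  [11] add(mul(SSZ, mul(SSSZ, Z)), S^4(Z))
  [12] add(add(mul(SSSZ, Z), mul(SZ, mul(SSSZ, Z))), S^4(Z))
  [13] add(add(add(Z, mul(SSZ, Z)), mul(SZ, mul(SSSZ, Z))), S^4(Z))
  [14] add(add(mul(SSZ, Z), mul(SZ, mul(SSSZ, Z))), S^4(Z))
  [15] add(add(add(Z, mul(SZ, Z)), mul(SZ, mul(SSSZ, Z))), S^4(Z))
  [16] add(add(mul(SZ, Z), mul(SZ, mul(SSSZ, Z))), S^4(Z))
  [17] add(add(add(Z, mul(Z, Z)), mul(SZ, mul(SSSZ, Z))), S^4(Z))
  [18] add(add(mul(Z, Z), mul(SZ, mul(SSSZ, Z))), S^4(Z))
  [19] add(add(Z, mul(SZ, mul(SSSZ, Z))), S^4(Z))
  [20] add(mul(SZ, mul(SSSZ, Z)), S^4(Z))
  [21] add(add(mul(SSSZ, Z), mul(Z, mul(SSSZ, Z))), S^4(Z))
  [22] add(add(add(Z, mul(SSZ, Z)), mul(Z, mul(SSSZ, Z))), S^4(Z))
  [23] add(add(mul(SSZ, Z), mul(Z, mul(SSSZ, Z))), S^4(Z))
  [24] add(add(add(Z, mul(SZ, Z)), mul(Z, mul(SSSZ, Z))), S^4(Z))
  [25] add(add(mul(SZ, Z), mul(Z, mul(SSSZ, Z))), S^4(Z))
  [26] add(add(add(Z, mul(Z, Z)), mul(Z, mul(SSSZ, Z))), S^4(Z))
  [27] add(add(mul(Z, Z), mul(Z, mul(SSSZ, Z))), S^4(Z))
  [28] add(add(Z, mul(Z, mul(SSSZ, Z))), S^4(Z))
  [29] add(mul(Z, mul(SSSZ, Z)), S^4(Z))
  [30] add(Z, S^4(Z))
  [31] S^4(Z)

Answer: SAME — A ⇓ S^4(Z), B ⇓ S^4(Z)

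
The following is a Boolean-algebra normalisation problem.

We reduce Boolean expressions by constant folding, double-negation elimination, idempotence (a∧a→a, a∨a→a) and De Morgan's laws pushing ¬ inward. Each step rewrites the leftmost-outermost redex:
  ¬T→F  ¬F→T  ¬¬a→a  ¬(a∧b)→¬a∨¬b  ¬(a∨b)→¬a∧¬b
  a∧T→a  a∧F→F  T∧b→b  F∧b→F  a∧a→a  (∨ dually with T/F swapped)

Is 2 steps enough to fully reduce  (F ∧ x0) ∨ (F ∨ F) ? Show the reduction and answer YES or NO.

  start: (F ∧ x0) ∨ (F ∨ F)
  step 1: F ∨ (F ∨ F)
  step 2: F ∨ F

Answer: NO — after 2 steps the term is F ∨ F, not yet normal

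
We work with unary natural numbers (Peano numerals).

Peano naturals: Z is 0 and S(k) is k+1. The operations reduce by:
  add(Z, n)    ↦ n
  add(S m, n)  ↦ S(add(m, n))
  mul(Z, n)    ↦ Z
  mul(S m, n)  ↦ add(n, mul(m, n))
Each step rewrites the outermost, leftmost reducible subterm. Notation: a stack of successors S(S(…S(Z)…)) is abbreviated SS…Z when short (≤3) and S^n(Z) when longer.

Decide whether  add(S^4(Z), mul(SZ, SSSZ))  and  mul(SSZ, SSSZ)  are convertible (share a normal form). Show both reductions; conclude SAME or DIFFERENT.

Term A:
  start: add(S^4(Z), mul(SZ, SSSZ))
  step 1: S(add(SSSZ, mul(SZ, SSSZ)))
  step 2: S(S(add(SSZ, mul(SZ, SSSZ))))
  step 3: S(S(S(add(SZ, mul(SZ, SSSZ)))))
  step 4: S(S(S(S(add(Z, mul(SZ, SSSZ))))))
  step 5: S(S(S(S(mul(SZ, SSSZ)))))
  step 6: S(S(S(S(add(SSSZ, mul(Z, SSSZ))))))
  step 7: S(S(S(S(S(add(SSZ, mul(Z, SSSZ)))))))
  step 8: S(S(S(S(S(S(add(SZ, mul(Z, SSSZ))))))))
  step 9: S(S(S(S(S(S(S(add(Z, mul(Z, SSSZ)))))))))
  step 10: S(S(S(S(S(S(S(mul(Z, SSSZ))))))))
  step 11: S^7(Z)

Term B:
  start: mul(SSZ, SSSZ)
  step 1: add(SSSZ, mul(SZ, SSSZ))
  step 2: S(add(SSZ, mul(SZ, SSSZ)))
  step 3: S(S(add(SZ, mul(SZ, SSSZ))))
  step 4: S(S(S(add(Z, mul(SZ, SSSZ)))))
  step 5: S(S(S(mul(SZ, SSSZ))))
  step 6: S(S(S(add(SSSZ, mul(Z, SSSZ)))))
  step 7: S(S(S(S(add(SSZ, mul(Z, SSSZ))))))
  step 8: S(S(S(S(S(add(SZ, mul(Z, SSSZ)))))))
  step 9: S(S(S(S(S(S(add(Z, mul(Z, SSSZ))))))))
  step 10: S(S(S(S(S(S(mul(Z, SSSZ)))))))
  step 11: S^6(Z)

Answer: DIFFERENT — A ⇓ S^7(Z), B ⇓ S^6(Z)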